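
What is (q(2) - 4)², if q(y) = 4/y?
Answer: 4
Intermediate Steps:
(q(2) - 4)² = (4/2 - 4)² = (4*(½) - 4)² = (2 - 4)² = (-2)² = 4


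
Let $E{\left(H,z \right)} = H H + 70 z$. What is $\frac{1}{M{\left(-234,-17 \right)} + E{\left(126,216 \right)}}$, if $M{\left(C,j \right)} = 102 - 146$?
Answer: $\frac{1}{30952} \approx 3.2308 \cdot 10^{-5}$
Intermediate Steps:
$E{\left(H,z \right)} = H^{2} + 70 z$
$M{\left(C,j \right)} = -44$ ($M{\left(C,j \right)} = 102 - 146 = -44$)
$\frac{1}{M{\left(-234,-17 \right)} + E{\left(126,216 \right)}} = \frac{1}{-44 + \left(126^{2} + 70 \cdot 216\right)} = \frac{1}{-44 + \left(15876 + 15120\right)} = \frac{1}{-44 + 30996} = \frac{1}{30952}$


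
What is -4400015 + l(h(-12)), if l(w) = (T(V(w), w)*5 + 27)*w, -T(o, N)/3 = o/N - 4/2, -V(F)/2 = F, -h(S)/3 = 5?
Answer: -4401320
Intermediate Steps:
h(S) = -15 (h(S) = -3*5 = -15)
V(F) = -2*F
T(o, N) = 6 - 3*o/N (T(o, N) = -3*(o/N - 4/2) = -3*(o/N - 4*½) = -3*(o/N - 2) = -3*(-2 + o/N) = 6 - 3*o/N)
l(w) = 87*w (l(w) = ((6 - 3*(-2*w)/w)*5 + 27)*w = ((6 + 6)*5 + 27)*w = (12*5 + 27)*w = (60 + 27)*w = 87*w)
-4400015 + l(h(-12)) = -4400015 + 87*(-15) = -4400015 - 1305 = -4401320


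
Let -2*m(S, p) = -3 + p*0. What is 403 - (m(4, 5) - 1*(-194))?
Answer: 415/2 ≈ 207.50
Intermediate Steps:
m(S, p) = 3/2 (m(S, p) = -(-3 + p*0)/2 = -(-3 + 0)/2 = -1/2*(-3) = 3/2)
403 - (m(4, 5) - 1*(-194)) = 403 - (3/2 - 1*(-194)) = 403 - (3/2 + 194) = 403 - 1*391/2 = 403 - 391/2 = 415/2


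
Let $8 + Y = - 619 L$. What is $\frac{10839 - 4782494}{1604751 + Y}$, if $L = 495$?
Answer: $- \frac{4771655}{1298338} \approx -3.6752$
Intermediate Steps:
$Y = -306413$ ($Y = -8 - 306405 = -306413$)
$\frac{10839 - 4782494}{1604751 + Y} = \frac{10839 - 4782494}{1604751 - 306413} = - \frac{4771655}{1298338}$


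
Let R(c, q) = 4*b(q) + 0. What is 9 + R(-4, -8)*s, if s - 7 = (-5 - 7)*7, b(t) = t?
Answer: 2473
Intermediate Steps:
s = -77 (s = 7 + (-5 - 7)*7 = 7 - 12*7 = 7 - 84 = -77)
R(c, q) = 4*q (R(c, q) = 4*q + 0 = 4*q)
9 + R(-4, -8)*s = 9 + (4*(-8))*(-77) = 9 - 32*(-77) = 9 + 2464 = 2473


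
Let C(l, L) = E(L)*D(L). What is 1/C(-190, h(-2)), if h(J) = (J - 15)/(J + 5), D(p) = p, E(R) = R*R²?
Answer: 81/83521 ≈ 0.00096982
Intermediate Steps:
E(R) = R³
h(J) = (-15 + J)/(5 + J)
C(l, L) = L⁴ (C(l, L) = L³*L = L⁴)
1/C(-190, h(-2)) = 1/(((-15 - 2)/(5 - 2))⁴) = 1/((-17/3)⁴) = 1/(83521/81) = 81/83521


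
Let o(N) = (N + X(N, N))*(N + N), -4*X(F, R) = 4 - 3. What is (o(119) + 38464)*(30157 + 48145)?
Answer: 5224818403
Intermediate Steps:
X(F, R) = -¼ (X(F, R) = -(4 - 3)/4 = -¼*1 = -¼)
o(N) = 2*N*(-¼ + N) (o(N) = (N - ¼)*(N + N) = (-¼ + N)*(2*N) = 2*N*(-¼ + N))
(o(119) + 38464)*(30157 + 48145) = ((½)*119*(-1 + 4*119) + 38464)*(30157 + 48145) = ((½)*119*(-1 + 476) + 38464)*78302 = ((½)*119*475 + 38464)*78302 = (56525/2 + 38464)*78302 = (133453/2)*78302 = 5224818403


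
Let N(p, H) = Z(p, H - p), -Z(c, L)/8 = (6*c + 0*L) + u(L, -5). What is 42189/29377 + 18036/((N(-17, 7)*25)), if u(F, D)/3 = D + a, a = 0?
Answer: 42140727/19095050 ≈ 2.2069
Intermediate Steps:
u(F, D) = 3*D (u(F, D) = 3*(D + 0) = 3*D)
Z(c, L) = 120 - 48*c (Z(c, L) = -8*((6*c + 0*L) + 3*(-5)) = -8*((6*c + 0) - 15) = -8*(6*c - 15) = -8*(-15 + 6*c) = 120 - 48*c)
N(p, H) = 120 - 48*p
42189/29377 + 18036/((N(-17, 7)*25)) = 42189/29377 + 18036/(((120 - 48*(-17))*25)) = 42189*(1/29377) + 18036/(((120 + 816)*25)) = 42189/29377 + 18036/((936*25)) = 42189/29377 + 18036/23400 = 42189/29377 + 18036*(1/23400) = 42189/29377 + 501/650 = 42140727/19095050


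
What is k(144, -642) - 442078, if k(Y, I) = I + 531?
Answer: -442189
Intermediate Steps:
k(Y, I) = 531 + I
k(144, -642) - 442078 = (531 - 642) - 442078 = -111 - 442078 = -442189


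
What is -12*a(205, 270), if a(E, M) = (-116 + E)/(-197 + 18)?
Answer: 1068/179 ≈ 5.9665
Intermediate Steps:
a(E, M) = 116/179 - E/179 (a(E, M) = (-116 + E)/(-179) = (-116 + E)*(-1/179) = 116/179 - E/179)
-12*a(205, 270) = -12*(116/179 - 1/179*205) = -12*(116/179 - 205/179) = -12*(-89/179) = 1068/179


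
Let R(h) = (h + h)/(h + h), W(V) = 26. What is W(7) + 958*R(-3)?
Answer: 984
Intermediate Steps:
R(h) = 1 (R(h) = (2*h)/((2*h)) = (2*h)*(1/(2*h)) = 1)
W(7) + 958*R(-3) = 26 + 958*1 = 26 + 958 = 984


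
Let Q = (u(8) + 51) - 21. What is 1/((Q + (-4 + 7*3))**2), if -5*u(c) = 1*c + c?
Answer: 25/47961 ≈ 0.00052126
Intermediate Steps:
u(c) = -2*c/5 (u(c) = -(1*c + c)/5 = -(c + c)/5 = -2*c/5)
Q = 134/5 (Q = (-2/5*8 + 51) - 21 = (-16/5 + 51) - 21 = 239/5 - 21 = 134/5 ≈ 26.800)
1/((Q + (-4 + 7*3))**2) = 1/((134/5 + (-4 + 7*3))**2) = 1/((134/5 + (-4 + 21))**2) = 1/((134/5 + 17)**2) = 1/((219/5)**2) = 1/(47961/25) = 25/47961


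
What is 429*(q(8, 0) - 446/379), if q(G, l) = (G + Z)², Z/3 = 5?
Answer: 85819305/379 ≈ 2.2644e+5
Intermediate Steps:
Z = 15 (Z = 3*5 = 15)
q(G, l) = (15 + G)² (q(G, l) = (G + 15)² = (15 + G)²)
429*(q(8, 0) - 446/379) = 429*((15 + 8)² - 446/379) = 429*(23² - 446*1/379) = 429*(529 - 446/379) = 429*(200045/379) = 85819305/379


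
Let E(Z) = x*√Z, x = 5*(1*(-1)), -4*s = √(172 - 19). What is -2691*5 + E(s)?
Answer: -13455 - 5*I*√3*17^(¼)/2 ≈ -13455.0 - 8.7925*I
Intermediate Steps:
s = -3*√17/4 (s = -√(172 - 19)/4 = -3*√17/4 ≈ -3.0923)
x = -5 (x = 5*(-1) = -5)
E(Z) = -5*√Z
-2691*5 + E(s) = -2691*5 - 5*I*17^(¼)*(2*√3)/4 = -13455 - 5*I*17^(¼)*2*√3/4 = -13455 - 5*I*√3*17^(¼)/2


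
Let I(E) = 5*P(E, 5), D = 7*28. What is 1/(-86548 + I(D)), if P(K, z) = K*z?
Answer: -1/81648 ≈ -1.2248e-5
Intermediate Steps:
D = 196
I(E) = 25*E (I(E) = 5*(E*5) = 5*(5*E) = 25*E)
1/(-86548 + I(D)) = 1/(-86548 + 25*196) = 1/(-86548 + 4900) = 1/(-81648) = -1/81648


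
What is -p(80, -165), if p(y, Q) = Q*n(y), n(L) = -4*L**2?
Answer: -4224000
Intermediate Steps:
p(y, Q) = -4*Q*y**2 (p(y, Q) = Q*(-4*y**2) = -4*Q*y**2)
-p(80, -165) = -(-4)*(-165)*80**2 = -(-4)*(-165)*6400 = -1*4224000 = -4224000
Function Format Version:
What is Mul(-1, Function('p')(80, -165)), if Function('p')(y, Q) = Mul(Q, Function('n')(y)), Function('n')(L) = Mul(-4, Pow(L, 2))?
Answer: -4224000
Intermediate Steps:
Function('p')(y, Q) = Mul(-4, Q, Pow(y, 2)) (Function('p')(y, Q) = Mul(Q, Mul(-4, Pow(y, 2))) = Mul(-4, Q, Pow(y, 2)))
Mul(-1, Function('p')(80, -165)) = Mul(-1, Mul(-4, -165, Pow(80, 2))) = Mul(-1, Mul(-4, -165, 6400)) = Mul(-1, 4224000) = -4224000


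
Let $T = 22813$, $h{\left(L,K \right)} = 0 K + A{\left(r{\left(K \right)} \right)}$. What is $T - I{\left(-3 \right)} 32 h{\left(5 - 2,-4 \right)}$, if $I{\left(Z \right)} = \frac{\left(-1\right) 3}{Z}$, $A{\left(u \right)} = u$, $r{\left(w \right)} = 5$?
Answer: $22653$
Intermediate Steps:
$I{\left(Z \right)} = - \frac{3}{Z}$
$h{\left(L,K \right)} = 5$ ($h{\left(L,K \right)} = 0 K + 5 = 0 + 5 = 5$)
$T - I{\left(-3 \right)} 32 h{\left(5 - 2,-4 \right)} = 22813 - - \frac{3}{-3} \cdot 32 \cdot 5 = 22813 - \left(-3\right) \left(- \frac{1}{3}\right) 32 \cdot 5 = 22813 - 1 \cdot 32 \cdot 5 = 22813 - 32 \cdot 5 = 22813 - 160 = 22653$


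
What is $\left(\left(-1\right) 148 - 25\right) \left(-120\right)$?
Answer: $20760$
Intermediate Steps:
$\left(\left(-1\right) 148 - 25\right) \left(-120\right) = \left(-148 - 25\right) \left(-120\right) = \left(-173\right) \left(-120\right) = 20760$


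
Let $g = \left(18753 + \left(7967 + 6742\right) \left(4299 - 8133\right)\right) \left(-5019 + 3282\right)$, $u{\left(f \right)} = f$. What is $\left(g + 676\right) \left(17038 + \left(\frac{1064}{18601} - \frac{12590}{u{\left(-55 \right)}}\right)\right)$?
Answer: $\frac{150486202955572120}{89} \approx 1.6909 \cdot 10^{15}$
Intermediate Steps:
$g = 97924335561$ ($g = \left(18753 + 14709 \left(-3834\right)\right) \left(-1737\right) = \left(18753 - 56394306\right) \left(-1737\right) = \left(-56375553\right) \left(-1737\right) = 97924335561$)
$\left(g + 676\right) \left(17038 + \left(\frac{1064}{18601} - \frac{12590}{u{\left(-55 \right)}}\right)\right) = \left(97924335561 + 676\right) \left(17038 + \left(\frac{1064}{18601} - \frac{12590}{-55}\right)\right) = 97924336237 \left(17038 + \left(1064 \cdot \frac{1}{18601} - - \frac{2518}{11}\right)\right) = 97924336237 \left(17038 + \left(\frac{56}{979} + \frac{2518}{11}\right)\right) = 97924336237 \left(17038 + \frac{20378}{89}\right) = 97924336237 \cdot \frac{1536760}{89} = \frac{150486202955572120}{89}$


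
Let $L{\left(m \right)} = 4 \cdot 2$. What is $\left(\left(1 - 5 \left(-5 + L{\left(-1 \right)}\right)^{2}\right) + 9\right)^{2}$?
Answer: $1225$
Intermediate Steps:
$L{\left(m \right)} = 8$
$\left(\left(1 - 5 \left(-5 + L{\left(-1 \right)}\right)^{2}\right) + 9\right)^{2} = \left(\left(1 - 5 \left(-5 + 8\right)^{2}\right) + 9\right)^{2} = \left(\left(1 - 5 \cdot 3^{2}\right) + 9\right)^{2} = \left(\left(1 - 45\right) + 9\right)^{2} = \left(-44 + 9\right)^{2} = \left(-35\right)^{2} = 1225$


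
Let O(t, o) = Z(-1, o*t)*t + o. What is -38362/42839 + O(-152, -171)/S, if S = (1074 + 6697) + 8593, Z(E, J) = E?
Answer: -628569709/701017396 ≈ -0.89665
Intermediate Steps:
S = 16364 (S = 7771 + 8593 = 16364)
O(t, o) = o - t (O(t, o) = -t + o = o - t)
-38362/42839 + O(-152, -171)/S = -38362/42839 + (-171 - 1*(-152))/16364 = -38362*1/42839 + (-171 + 152)*(1/16364) = -38362/42839 - 19*1/16364 = -38362/42839 - 19/16364 = -628569709/701017396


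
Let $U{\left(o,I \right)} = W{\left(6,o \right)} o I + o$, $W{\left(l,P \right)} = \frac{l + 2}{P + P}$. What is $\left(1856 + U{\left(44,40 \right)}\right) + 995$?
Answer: $3055$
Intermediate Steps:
$W{\left(l,P \right)} = \frac{2 + l}{2 P}$
$U{\left(o,I \right)} = o + 4 I$ ($U{\left(o,I \right)} = \frac{2 + 6}{2 o} o I + o = \frac{1}{2} \frac{1}{o} 8 o I + o = \frac{4}{o} o I + o = 4 I + o = o + 4 I$)
$\left(1856 + U{\left(44,40 \right)}\right) + 995 = \left(1856 + \left(44 + 4 \cdot 40\right)\right) + 995 = \left(1856 + \left(44 + 160\right)\right) + 995 = \left(1856 + 204\right) + 995 = 2060 + 995 = 3055$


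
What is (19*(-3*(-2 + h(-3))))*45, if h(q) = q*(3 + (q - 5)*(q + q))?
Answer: 397575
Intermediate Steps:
h(q) = q*(3 + 2*q*(-5 + q)) (h(q) = q*(3 + (-5 + q)*(2*q)) = q*(3 + 2*q*(-5 + q)))
(19*(-3*(-2 + h(-3))))*45 = (19*(-3*(-2 - 3*(3 - 10*(-3) + 2*(-3)**2))))*45 = (19*(-3*(-2 - 3*(3 + 30 + 2*9))))*45 = (19*(-3*(-2 - 3*(3 + 30 + 18))))*45 = (19*(-3*(-2 - 3*51)))*45 = (19*(-3*(-2 - 153)))*45 = (19*(-3*(-155)))*45 = (19*465)*45 = 8835*45 = 397575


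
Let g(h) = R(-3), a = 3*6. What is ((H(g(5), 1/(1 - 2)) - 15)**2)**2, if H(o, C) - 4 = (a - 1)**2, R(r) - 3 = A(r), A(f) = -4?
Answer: 5972816656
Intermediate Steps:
a = 18
R(r) = -1 (R(r) = 3 - 4 = -1)
g(h) = -1
H(o, C) = 293 (H(o, C) = 4 + (18 - 1)**2 = 4 + 17**2 = 4 + 289 = 293)
((H(g(5), 1/(1 - 2)) - 15)**2)**2 = ((293 - 15)**2)**2 = (278**2)**2 = 77284**2 = 5972816656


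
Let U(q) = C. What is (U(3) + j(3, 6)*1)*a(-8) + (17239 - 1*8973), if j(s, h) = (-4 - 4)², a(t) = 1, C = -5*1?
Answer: 8325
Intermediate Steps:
C = -5
j(s, h) = 64 (j(s, h) = (-8)² = 64)
U(q) = -5
(U(3) + j(3, 6)*1)*a(-8) + (17239 - 1*8973) = (-5 + 64*1)*1 + (17239 - 1*8973) = (-5 + 64)*1 + (17239 - 8973) = 59*1 + 8266 = 59 + 8266 = 8325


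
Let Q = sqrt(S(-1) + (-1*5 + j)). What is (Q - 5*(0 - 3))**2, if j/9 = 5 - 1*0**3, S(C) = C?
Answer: 264 + 30*sqrt(39) ≈ 451.35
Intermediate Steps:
j = 45 (j = 9*(5 - 1*0**3) = 9*(5 - 1*0) = 9*(5 + 0) = 9*5 = 45)
Q = sqrt(39) (Q = sqrt(-1 + (-1*5 + 45)) = sqrt(-1 + (-5 + 45)) = sqrt(-1 + 40) = sqrt(39) ≈ 6.2450)
(Q - 5*(0 - 3))**2 = (sqrt(39) - 5*(0 - 3))**2 = (sqrt(39) - 5*(-3))**2 = (sqrt(39) + 15)**2 = (15 + sqrt(39))**2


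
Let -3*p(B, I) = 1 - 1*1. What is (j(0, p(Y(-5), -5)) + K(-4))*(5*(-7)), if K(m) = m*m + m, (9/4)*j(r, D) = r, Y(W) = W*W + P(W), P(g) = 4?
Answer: -420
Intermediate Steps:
Y(W) = 4 + W**2 (Y(W) = W*W + 4 = W**2 + 4 = 4 + W**2)
p(B, I) = 0 (p(B, I) = -(1 - 1*1)/3 = -(1 - 1)/3 = -1/3*0 = 0)
j(r, D) = 4*r/9
K(m) = m + m**2 (K(m) = m**2 + m = m + m**2)
(j(0, p(Y(-5), -5)) + K(-4))*(5*(-7)) = ((4/9)*0 - 4*(1 - 4))*(5*(-7)) = (0 - 4*(-3))*(-35) = (0 + 12)*(-35) = 12*(-35) = -420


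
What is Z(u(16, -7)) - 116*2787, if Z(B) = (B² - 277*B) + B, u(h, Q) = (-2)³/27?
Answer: -235620188/729 ≈ -3.2321e+5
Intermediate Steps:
u(h, Q) = -8/27 (u(h, Q) = -8*1/27 = -8/27)
Z(B) = B² - 276*B
Z(u(16, -7)) - 116*2787 = -8*(-276 - 8/27)/27 - 116*2787 = -8/27*(-7460/27) - 323292 = 59680/729 - 323292 = -235620188/729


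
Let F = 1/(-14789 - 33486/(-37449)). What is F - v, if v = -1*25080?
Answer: 4629766106517/184599925 ≈ 25080.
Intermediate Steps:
F = -12483/184599925 (F = 1/(-14789 - 33486*(-1/37449)) = 1/(-14789 + 11162/12483) = 1/(-184599925/12483) = -12483/184599925 ≈ -6.7622e-5)
v = -25080
F - v = -12483/184599925 - 1*(-25080) = -12483/184599925 + 25080 = 4629766106517/184599925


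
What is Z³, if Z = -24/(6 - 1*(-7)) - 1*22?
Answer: -29791000/2197 ≈ -13560.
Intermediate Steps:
Z = -310/13 (Z = -24/(6 + 7) - 22 = -24/13 - 22 = -310/13 ≈ -23.846)
Z³ = (-310/13)³ = -29791000/2197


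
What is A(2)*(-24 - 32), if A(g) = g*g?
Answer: -224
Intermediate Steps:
A(g) = g²
A(2)*(-24 - 32) = 2²*(-24 - 32) = 4*(-56) = -224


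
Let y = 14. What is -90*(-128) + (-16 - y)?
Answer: 11490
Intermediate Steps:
-90*(-128) + (-16 - y) = -90*(-128) + (-16 - 1*14) = 11520 + (-16 - 14) = 11520 - 30 = 11490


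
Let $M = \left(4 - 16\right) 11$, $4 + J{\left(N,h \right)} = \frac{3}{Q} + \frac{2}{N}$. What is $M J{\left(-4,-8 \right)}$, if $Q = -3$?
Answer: $726$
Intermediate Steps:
$J{\left(N,h \right)} = -5 + \frac{2}{N}$ ($J{\left(N,h \right)} = -4 + \left(\frac{3}{-3} + \frac{2}{N}\right) = -4 + \left(3 \left(- \frac{1}{3}\right) + \frac{2}{N}\right) = -4 - \left(1 - \frac{2}{N}\right) = -5 + \frac{2}{N}$)
$M = -132$ ($M = \left(-12\right) 11 = -132$)
$M J{\left(-4,-8 \right)} = - 132 \left(-5 + \frac{2}{-4}\right) = - 132 \left(-5 + 2 \left(- \frac{1}{4}\right)\right) = - 132 \left(-5 - \frac{1}{2}\right) = \left(-132\right) \left(- \frac{11}{2}\right) = 726$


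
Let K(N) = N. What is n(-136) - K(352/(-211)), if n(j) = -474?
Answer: -99662/211 ≈ -472.33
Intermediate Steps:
n(-136) - K(352/(-211)) = -474 - 352/(-211) = -474 - 352*(-1)/211 = -474 - 1*(-352/211) = -474 + 352/211 = -99662/211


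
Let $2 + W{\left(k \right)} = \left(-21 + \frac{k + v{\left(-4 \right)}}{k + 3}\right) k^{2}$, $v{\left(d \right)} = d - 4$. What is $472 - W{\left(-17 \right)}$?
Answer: $\frac{84377}{14} \approx 6026.9$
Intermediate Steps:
$v{\left(d \right)} = -4 + d$ ($v{\left(d \right)} = d - 4 = -4 + d$)
$W{\left(k \right)} = -2 + k^{2} \left(-21 + \frac{-8 + k}{3 + k}\right)$ ($W{\left(k \right)} = -2 + \left(-21 + \frac{k - 8}{k + 3}\right) k^{2} = -2 + \left(-21 + \frac{k - 8}{3 + k}\right) k^{2} = -2 + \left(-21 + \frac{-8 + k}{3 + k}\right) k^{2} = -2 + k^{2} \left(-21 + \frac{-8 + k}{3 + k}\right)$)
$472 - W{\left(-17 \right)} = 472 - \frac{-6 - 71 \left(-17\right)^{2} - 20 \left(-17\right)^{3} - -34}{3 - 17} = 472 - \frac{-6 - 20519 - -98260 + 34}{-14} = 472 - - \frac{-6 - 20519 + 98260 + 34}{14} = 472 - \left(- \frac{1}{14}\right) 77769 = 472 - - \frac{77769}{14} = 472 + \frac{77769}{14} = \frac{84377}{14}$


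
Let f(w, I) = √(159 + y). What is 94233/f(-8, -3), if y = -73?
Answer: 94233*√86/86 ≈ 10161.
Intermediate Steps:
f(w, I) = √86 (f(w, I) = √(159 - 73) = √86)
94233/f(-8, -3) = 94233/(√86) = 94233*(√86/86) = 94233*√86/86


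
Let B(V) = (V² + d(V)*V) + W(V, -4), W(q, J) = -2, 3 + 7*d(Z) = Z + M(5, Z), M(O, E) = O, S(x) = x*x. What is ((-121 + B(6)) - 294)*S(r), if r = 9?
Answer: -212139/7 ≈ -30306.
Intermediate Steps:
S(x) = x²
d(Z) = 2/7 + Z/7 (d(Z) = -3/7 + (Z + 5)/7 = -3/7 + (5 + Z)/7 = -3/7 + (5/7 + Z/7) = 2/7 + Z/7)
B(V) = -2 + V² + V*(2/7 + V/7) (B(V) = (V² + (2/7 + V/7)*V) - 2 = (V² + V*(2/7 + V/7)) - 2 = -2 + V² + V*(2/7 + V/7))
((-121 + B(6)) - 294)*S(r) = ((-121 + (-2 + (2/7)*6 + (8/7)*6²)) - 294)*9² = ((-121 + (-2 + 12/7 + (8/7)*36)) - 294)*81 = ((-121 + (-2 + 12/7 + 288/7)) - 294)*81 = ((-121 + 286/7) - 294)*81 = (-561/7 - 294)*81 = -2619/7*81 = -212139/7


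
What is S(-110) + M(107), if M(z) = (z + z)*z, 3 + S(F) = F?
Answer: 22785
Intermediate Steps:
S(F) = -3 + F
M(z) = 2*z² (M(z) = (2*z)*z = 2*z²)
S(-110) + M(107) = (-3 - 110) + 2*107² = -113 + 2*11449 = -113 + 22898 = 22785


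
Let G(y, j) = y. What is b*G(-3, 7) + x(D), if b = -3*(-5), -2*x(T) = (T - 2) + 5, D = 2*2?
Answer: -97/2 ≈ -48.500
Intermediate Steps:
D = 4
x(T) = -3/2 - T/2 (x(T) = -((T - 2) + 5)/2 = -((-2 + T) + 5)/2 = -(3 + T)/2 = -3/2 - T/2)
b = 15
b*G(-3, 7) + x(D) = 15*(-3) + (-3/2 - ½*4) = -45 + (-3/2 - 2) = -45 - 7/2 = -97/2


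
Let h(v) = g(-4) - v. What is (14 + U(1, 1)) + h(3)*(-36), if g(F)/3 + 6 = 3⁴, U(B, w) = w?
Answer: -7977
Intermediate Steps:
g(F) = 225 (g(F) = -18 + 3*3⁴ = -18 + 3*81 = -18 + 243 = 225)
h(v) = 225 - v
(14 + U(1, 1)) + h(3)*(-36) = (14 + 1) + (225 - 1*3)*(-36) = 15 + (225 - 3)*(-36) = 15 + 222*(-36) = 15 - 7992 = -7977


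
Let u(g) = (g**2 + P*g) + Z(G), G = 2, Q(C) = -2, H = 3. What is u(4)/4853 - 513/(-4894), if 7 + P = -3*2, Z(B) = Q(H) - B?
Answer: 2293829/23750582 ≈ 0.096580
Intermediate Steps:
Z(B) = -2 - B
P = -13 (P = -7 - 3*2 = -7 - 6 = -13)
u(g) = -4 + g**2 - 13*g (u(g) = (g**2 - 13*g) + (-2 - 1*2) = (g**2 - 13*g) + (-2 - 2) = (g**2 - 13*g) - 4 = -4 + g**2 - 13*g)
u(4)/4853 - 513/(-4894) = (-4 + 4**2 - 13*4)/4853 - 513/(-4894) = (-4 + 16 - 52)*(1/4853) - 513*(-1/4894) = -40*1/4853 + 513/4894 = -40/4853 + 513/4894 = 2293829/23750582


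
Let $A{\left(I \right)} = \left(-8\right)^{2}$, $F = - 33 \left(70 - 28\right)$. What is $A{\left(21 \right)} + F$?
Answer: $-1322$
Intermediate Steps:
$F = -1386$ ($F = \left(-33\right) 42 = -1386$)
$A{\left(I \right)} = 64$
$A{\left(21 \right)} + F = 64 - 1386 = -1322$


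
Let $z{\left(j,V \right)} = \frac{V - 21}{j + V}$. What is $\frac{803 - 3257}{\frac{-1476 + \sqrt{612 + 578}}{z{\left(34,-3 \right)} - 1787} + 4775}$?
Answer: $- \frac{35997449726351154}{70056048170079371} - \frac{4216097154 \sqrt{1190}}{70056048170079371} \approx -0.51384$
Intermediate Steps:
$z{\left(j,V \right)} = \frac{-21 + V}{V + j}$
$\frac{803 - 3257}{\frac{-1476 + \sqrt{612 + 578}}{z{\left(34,-3 \right)} - 1787} + 4775} = \frac{803 - 3257}{\frac{-1476 + \sqrt{612 + 578}}{\frac{-21 - 3}{-3 + 34} - 1787} + 4775} = - \frac{2454}{\frac{-1476 + \sqrt{1190}}{\frac{1}{31} \left(-24\right) - 1787} + 4775} = - \frac{2454}{\frac{-1476 + \sqrt{1190}}{- \frac{24}{31} - 1787} + 4775} = - \frac{2454}{\frac{-1476 + \sqrt{1190}}{- \frac{55421}{31}} + 4775} = - \frac{2454}{\left(-1476 + \sqrt{1190}\right) \left(- \frac{31}{55421}\right) + 4775} = - \frac{2454}{\left(\frac{45756}{55421} - \frac{31 \sqrt{1190}}{55421}\right) + 4775} = - \frac{2454}{\frac{264681031}{55421} - \frac{31 \sqrt{1190}}{55421}}$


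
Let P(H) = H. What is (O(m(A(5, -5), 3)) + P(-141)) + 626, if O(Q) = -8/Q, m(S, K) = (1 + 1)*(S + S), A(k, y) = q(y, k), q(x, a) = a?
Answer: 2423/5 ≈ 484.60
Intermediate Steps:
A(k, y) = k
m(S, K) = 4*S (m(S, K) = 2*(2*S) = 4*S)
(O(m(A(5, -5), 3)) + P(-141)) + 626 = (-8/(4*5) - 141) + 626 = (-8/20 - 141) + 626 = (-8*1/20 - 141) + 626 = (-2/5 - 141) + 626 = -707/5 + 626 = 2423/5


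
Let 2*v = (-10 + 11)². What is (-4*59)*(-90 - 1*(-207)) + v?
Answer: -55223/2 ≈ -27612.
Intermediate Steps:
v = ½ (v = (-10 + 11)²/2 = (½)*1² = (½)*1 = ½ ≈ 0.50000)
(-4*59)*(-90 - 1*(-207)) + v = (-4*59)*(-90 - 1*(-207)) + ½ = -236*(-90 + 207) + ½ = -236*117 + ½ = -27612 + ½ = -55223/2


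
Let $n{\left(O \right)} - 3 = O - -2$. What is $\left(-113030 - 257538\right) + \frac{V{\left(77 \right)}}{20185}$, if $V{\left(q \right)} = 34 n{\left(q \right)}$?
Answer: $- \frac{7479912292}{20185} \approx -3.7057 \cdot 10^{5}$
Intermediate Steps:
$n{\left(O \right)} = 5 + O$ ($n{\left(O \right)} = 3 + \left(O - -2\right) = 3 + \left(O + 2\right) = 3 + \left(2 + O\right) = 5 + O$)
$V{\left(q \right)} = 170 + 34 q$ ($V{\left(q \right)} = 34 \left(5 + q\right) = 170 + 34 q$)
$\left(-113030 - 257538\right) + \frac{V{\left(77 \right)}}{20185} = \left(-113030 - 257538\right) + \frac{170 + 34 \cdot 77}{20185} = -370568 + \left(170 + 2618\right) \frac{1}{20185} = -370568 + 2788 \cdot \frac{1}{20185} = -370568 + \frac{2788}{20185} = - \frac{7479912292}{20185}$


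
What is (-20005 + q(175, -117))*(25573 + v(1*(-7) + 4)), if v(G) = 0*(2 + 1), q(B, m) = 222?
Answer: -505910659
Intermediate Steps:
v(G) = 0 (v(G) = 0*3 = 0)
(-20005 + q(175, -117))*(25573 + v(1*(-7) + 4)) = (-20005 + 222)*(25573 + 0) = -19783*25573 = -505910659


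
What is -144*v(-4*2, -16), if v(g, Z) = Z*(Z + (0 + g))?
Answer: -55296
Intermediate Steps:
v(g, Z) = Z*(Z + g)
-144*v(-4*2, -16) = -(-2304)*(-16 - 4*2) = -(-2304)*(-16 - 8) = -(-2304)*(-24) = -144*384 = -55296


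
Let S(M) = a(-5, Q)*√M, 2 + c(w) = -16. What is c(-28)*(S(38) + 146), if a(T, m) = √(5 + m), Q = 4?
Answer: -2628 - 54*√38 ≈ -2960.9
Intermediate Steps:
c(w) = -18 (c(w) = -2 - 16 = -18)
S(M) = 3*√M (S(M) = √(5 + 4)*√M = √9*√M = 3*√M)
c(-28)*(S(38) + 146) = -18*(3*√38 + 146) = -18*(146 + 3*√38) = -2628 - 54*√38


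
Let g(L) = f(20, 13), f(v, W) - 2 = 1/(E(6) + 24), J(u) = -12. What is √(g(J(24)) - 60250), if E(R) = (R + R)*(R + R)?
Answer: I*√425109846/84 ≈ 245.45*I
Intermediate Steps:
E(R) = 4*R² (E(R) = (2*R)*(2*R) = 4*R²)
f(v, W) = 337/168 (f(v, W) = 2 + 1/(4*6² + 24) = 2 + 1/(4*36 + 24) = 2 + 1/(144 + 24) = 2 + 1/168 = 337/168)
g(L) = 337/168
√(g(J(24)) - 60250) = √(337/168 - 60250) = √(-10121663/168) = I*√425109846/84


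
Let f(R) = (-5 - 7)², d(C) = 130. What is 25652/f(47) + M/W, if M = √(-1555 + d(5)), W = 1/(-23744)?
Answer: 6413/36 - 118720*I*√57 ≈ 178.14 - 8.9632e+5*I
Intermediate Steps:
W = -1/23744 ≈ -4.2116e-5
f(R) = 144 (f(R) = (-12)² = 144)
M = 5*I*√57 (M = √(-1555 + 130) = √(-1425) = 5*I*√57 ≈ 37.749*I)
25652/f(47) + M/W = 25652/144 + (5*I*√57)/(-1/23744) = 25652*(1/144) + (5*I*√57)*(-23744) = 6413/36 - 118720*I*√57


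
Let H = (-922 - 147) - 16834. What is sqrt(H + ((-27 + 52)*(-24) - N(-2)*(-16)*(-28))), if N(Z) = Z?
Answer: I*sqrt(17607) ≈ 132.69*I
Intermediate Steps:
H = -17903 (H = -1069 - 16834 = -17903)
sqrt(H + ((-27 + 52)*(-24) - N(-2)*(-16)*(-28))) = sqrt(-17903 + ((-27 + 52)*(-24) - (-2*(-16))*(-28))) = sqrt(-17903 + (25*(-24) - 32*(-28))) = sqrt(-17903 + (-600 - 1*(-896))) = sqrt(-17903 + (-600 + 896)) = sqrt(-17903 + 296) = sqrt(-17607) = I*sqrt(17607)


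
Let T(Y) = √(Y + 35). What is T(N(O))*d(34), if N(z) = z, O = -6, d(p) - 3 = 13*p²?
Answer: 15031*√29 ≈ 80944.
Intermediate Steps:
d(p) = 3 + 13*p²
T(Y) = √(35 + Y)
T(N(O))*d(34) = √(35 - 6)*(3 + 13*34²) = √29*(3 + 13*1156) = √29*(3 + 15028) = √29*15031 = 15031*√29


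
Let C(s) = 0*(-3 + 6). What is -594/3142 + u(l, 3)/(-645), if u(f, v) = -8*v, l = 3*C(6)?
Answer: -51287/337765 ≈ -0.15184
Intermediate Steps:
C(s) = 0 (C(s) = 0*3 = 0)
l = 0 (l = 3*0 = 0)
-594/3142 + u(l, 3)/(-645) = -594/3142 - 8*3/(-645) = -594*1/3142 - 24*(-1/645) = -297/1571 + 8/215 = -51287/337765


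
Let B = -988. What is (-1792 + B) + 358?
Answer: -2422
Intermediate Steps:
(-1792 + B) + 358 = (-1792 - 988) + 358 = -2780 + 358 = -2422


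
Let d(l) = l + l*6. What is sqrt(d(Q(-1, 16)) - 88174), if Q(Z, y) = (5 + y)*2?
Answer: 26*I*sqrt(130) ≈ 296.45*I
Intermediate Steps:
Q(Z, y) = 10 + 2*y
d(l) = 7*l (d(l) = l + 6*l = 7*l)
sqrt(d(Q(-1, 16)) - 88174) = sqrt(7*(10 + 2*16) - 88174) = sqrt(7*(10 + 32) - 88174) = sqrt(7*42 - 88174) = sqrt(294 - 88174) = sqrt(-87880) = 26*I*sqrt(130)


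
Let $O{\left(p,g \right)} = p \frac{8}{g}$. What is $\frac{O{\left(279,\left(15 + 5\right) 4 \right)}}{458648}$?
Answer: $\frac{279}{4586480} \approx 6.0831 \cdot 10^{-5}$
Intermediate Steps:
$O{\left(p,g \right)} = \frac{8 p}{g}$
$\frac{O{\left(279,\left(15 + 5\right) 4 \right)}}{458648} = \frac{8 \cdot 279 \frac{1}{\left(15 + 5\right) 4}}{458648} = 8 \cdot 279 \frac{1}{20 \cdot 4} \cdot \frac{1}{458648} = 8 \cdot 279 \cdot \frac{1}{80} \cdot \frac{1}{458648} = \frac{279}{10} \cdot \frac{1}{458648} = \frac{279}{4586480}$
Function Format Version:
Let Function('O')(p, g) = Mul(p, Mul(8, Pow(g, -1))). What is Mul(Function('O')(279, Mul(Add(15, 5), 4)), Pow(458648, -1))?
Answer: Rational(279, 4586480) ≈ 6.0831e-5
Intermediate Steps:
Function('O')(p, g) = Mul(8, p, Pow(g, -1))
Mul(Function('O')(279, Mul(Add(15, 5), 4)), Pow(458648, -1)) = Mul(Mul(8, 279, Pow(Mul(Add(15, 5), 4), -1)), Pow(458648, -1)) = Mul(Mul(8, 279, Pow(Mul(20, 4), -1)), Rational(1, 458648)) = Mul(Mul(8, 279, Pow(80, -1)), Rational(1, 458648)) = Mul(Mul(8, 279, Rational(1, 80)), Rational(1, 458648)) = Mul(Rational(279, 10), Rational(1, 458648)) = Rational(279, 4586480)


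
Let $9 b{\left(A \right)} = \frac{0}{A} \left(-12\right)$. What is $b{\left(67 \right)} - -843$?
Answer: $843$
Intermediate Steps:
$b{\left(A \right)} = 0$ ($b{\left(A \right)} = \frac{\frac{0}{A} \left(-12\right)}{9} = \frac{0 \left(-12\right)}{9} = \frac{1}{9} \cdot 0 = 0$)
$b{\left(67 \right)} - -843 = 0 - -843 = 0 + 843 = 843$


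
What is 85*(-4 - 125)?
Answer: -10965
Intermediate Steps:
85*(-4 - 125) = 85*(-129) = -10965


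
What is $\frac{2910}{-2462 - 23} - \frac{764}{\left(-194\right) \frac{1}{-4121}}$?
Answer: $- \frac{782444788}{48209} \approx -16230.0$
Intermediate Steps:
$\frac{2910}{-2462 - 23} - \frac{764}{\left(-194\right) \frac{1}{-4121}} = \frac{2910}{-2485} - \frac{764}{\left(-194\right) \left(- \frac{1}{4121}\right)} = 2910 \left(- \frac{1}{2485}\right) - \frac{764}{\frac{194}{4121}} = - \frac{582}{497} - \frac{1574222}{97} = - \frac{782444788}{48209}$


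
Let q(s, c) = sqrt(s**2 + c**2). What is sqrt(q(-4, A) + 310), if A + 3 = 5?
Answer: sqrt(310 + 2*sqrt(5)) ≈ 17.733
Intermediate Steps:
A = 2 (A = -3 + 5 = 2)
q(s, c) = sqrt(c**2 + s**2)
sqrt(q(-4, A) + 310) = sqrt(sqrt(2**2 + (-4)**2) + 310) = sqrt(sqrt(4 + 16) + 310) = sqrt(sqrt(20) + 310) = sqrt(2*sqrt(5) + 310) = sqrt(310 + 2*sqrt(5))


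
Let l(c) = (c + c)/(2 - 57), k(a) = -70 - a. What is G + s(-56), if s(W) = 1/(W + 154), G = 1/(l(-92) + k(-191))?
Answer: 1747/95746 ≈ 0.018246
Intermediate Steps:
l(c) = -2*c/55 (l(c) = (2*c)/(-55) = (2*c)*(-1/55) = -2*c/55)
G = 55/6839 (G = 1/(-2/55*(-92) + (-70 - 1*(-191))) = 1/(184/55 + (-70 + 191)) = 1/(184/55 + 121) = 1/(6839/55) = 55/6839 ≈ 0.0080421)
s(W) = 1/(154 + W)
G + s(-56) = 55/6839 + 1/(154 - 56) = 55/6839 + 1/98 = 1747/95746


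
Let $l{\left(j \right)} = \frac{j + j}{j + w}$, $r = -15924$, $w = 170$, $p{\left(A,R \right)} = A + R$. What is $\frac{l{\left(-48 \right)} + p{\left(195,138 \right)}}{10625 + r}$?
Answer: $- \frac{2895}{46177} \approx -0.062694$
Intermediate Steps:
$l{\left(j \right)} = \frac{2 j}{170 + j}$ ($l{\left(j \right)} = \frac{j + j}{j + 170} = \frac{2 j}{170 + j}$)
$\frac{l{\left(-48 \right)} + p{\left(195,138 \right)}}{10625 + r} = \frac{2 \left(-48\right) \frac{1}{170 - 48} + \left(195 + 138\right)}{10625 - 15924} = \frac{2 \left(-48\right) \frac{1}{122} + 333}{-5299} = \left(2 \left(-48\right) \frac{1}{122} + 333\right) \left(- \frac{1}{5299}\right) = \left(- \frac{48}{61} + 333\right) \left(- \frac{1}{5299}\right) = \frac{20265}{61} \left(- \frac{1}{5299}\right) = - \frac{2895}{46177}$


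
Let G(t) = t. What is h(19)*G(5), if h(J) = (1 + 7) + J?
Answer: 135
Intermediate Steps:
h(J) = 8 + J
h(19)*G(5) = (8 + 19)*5 = 27*5 = 135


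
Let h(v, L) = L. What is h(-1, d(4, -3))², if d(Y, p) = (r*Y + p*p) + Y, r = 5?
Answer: 1089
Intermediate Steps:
d(Y, p) = p² + 6*Y (d(Y, p) = (5*Y + p*p) + Y = (5*Y + p²) + Y = (p² + 5*Y) + Y = p² + 6*Y)
h(-1, d(4, -3))² = ((-3)² + 6*4)² = (9 + 24)² = 33² = 1089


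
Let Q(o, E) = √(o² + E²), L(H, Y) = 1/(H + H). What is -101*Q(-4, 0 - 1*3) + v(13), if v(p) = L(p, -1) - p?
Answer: -13467/26 ≈ -517.96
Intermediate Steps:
L(H, Y) = 1/(2*H)
v(p) = 1/(2*p) - p
Q(o, E) = √(E² + o²)
-101*Q(-4, 0 - 1*3) + v(13) = -101*√((0 - 1*3)² + (-4)²) + ((½)/13 - 1*13) = -101*√((0 - 3)² + 16) + ((½)*(1/13) - 13) = -101*√((-3)² + 16) + (1/26 - 13) = -101*√(9 + 16) - 337/26 = -101*√25 - 337/26 = -101*5 - 337/26 = -505 - 337/26 = -13467/26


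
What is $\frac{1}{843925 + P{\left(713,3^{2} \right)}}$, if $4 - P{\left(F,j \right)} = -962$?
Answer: $\frac{1}{844891} \approx 1.1836 \cdot 10^{-6}$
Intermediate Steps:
$P{\left(F,j \right)} = 966$ ($P{\left(F,j \right)} = 4 - -962 = 4 + 962 = 966$)
$\frac{1}{843925 + P{\left(713,3^{2} \right)}} = \frac{1}{843925 + 966} = \frac{1}{844891}$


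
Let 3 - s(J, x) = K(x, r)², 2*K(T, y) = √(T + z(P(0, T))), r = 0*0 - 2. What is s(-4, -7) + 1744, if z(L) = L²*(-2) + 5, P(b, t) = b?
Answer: 3495/2 ≈ 1747.5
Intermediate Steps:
z(L) = 5 - 2*L² (z(L) = -2*L² + 5 = 5 - 2*L²)
r = -2 (r = 0 - 2 = -2)
K(T, y) = √(5 + T)/2 (K(T, y) = √(T + (5 - 2*0²))/2 = √(T + (5 - 2*0))/2 = √(T + (5 + 0))/2 = √(T + 5)/2 = √(5 + T)/2)
s(J, x) = 7/4 - x/4 (s(J, x) = 3 - (√(5 + x)/2)² = 3 - (5/4 + x/4) = 3 + (-5/4 - x/4) = 7/4 - x/4)
s(-4, -7) + 1744 = (7/4 - ¼*(-7)) + 1744 = (7/4 + 7/4) + 1744 = 7/2 + 1744 = 3495/2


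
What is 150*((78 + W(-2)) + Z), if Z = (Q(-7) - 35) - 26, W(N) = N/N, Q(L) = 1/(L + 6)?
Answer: 2550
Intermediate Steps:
Q(L) = 1/(6 + L)
W(N) = 1
Z = -62 (Z = (1/(6 - 7) - 35) - 26 = (1/(-1) - 35) - 26 = (-1 - 35) - 26 = -36 - 26 = -62)
150*((78 + W(-2)) + Z) = 150*((78 + 1) - 62) = 150*(79 - 62) = 150*17 = 2550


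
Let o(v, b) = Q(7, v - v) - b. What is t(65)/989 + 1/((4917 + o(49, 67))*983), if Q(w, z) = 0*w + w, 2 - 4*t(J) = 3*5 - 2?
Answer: -52514785/18887649036 ≈ -0.0027804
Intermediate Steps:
t(J) = -11/4 (t(J) = ½ - (3*5 - 2)/4 = ½ - (15 - 2)/4 = ½ - ¼*13 = ½ - 13/4 = -11/4)
Q(w, z) = w (Q(w, z) = 0 + w = w)
o(v, b) = 7 - b
t(65)/989 + 1/((4917 + o(49, 67))*983) = -11/4/989 + 1/((4917 + (7 - 1*67))*983) = -11/4*1/989 + (1/983)/(4917 + (7 - 67)) = -11/3956 + (1/983)/(4917 - 60) = -11/3956 + (1/983)/4857 = -11/3956 + (1/4857)*(1/983) = -11/3956 + 1/4774431 = -52514785/18887649036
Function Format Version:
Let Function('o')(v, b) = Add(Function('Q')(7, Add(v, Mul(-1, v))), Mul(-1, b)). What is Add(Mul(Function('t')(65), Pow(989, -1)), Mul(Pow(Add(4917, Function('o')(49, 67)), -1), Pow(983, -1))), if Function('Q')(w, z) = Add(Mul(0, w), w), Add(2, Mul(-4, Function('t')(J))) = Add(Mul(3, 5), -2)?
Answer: Rational(-52514785, 18887649036) ≈ -0.0027804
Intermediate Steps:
Function('t')(J) = Rational(-11, 4) (Function('t')(J) = Add(Rational(1, 2), Mul(Rational(-1, 4), Add(Mul(3, 5), -2))) = Add(Rational(1, 2), Mul(Rational(-1, 4), Add(15, -2))) = Add(Rational(1, 2), Mul(Rational(-1, 4), 13)) = Add(Rational(1, 2), Rational(-13, 4)) = Rational(-11, 4))
Function('Q')(w, z) = w (Function('Q')(w, z) = Add(0, w) = w)
Function('o')(v, b) = Add(7, Mul(-1, b))
Add(Mul(Function('t')(65), Pow(989, -1)), Mul(Pow(Add(4917, Function('o')(49, 67)), -1), Pow(983, -1))) = Add(Mul(Rational(-11, 4), Pow(989, -1)), Mul(Pow(Add(4917, Add(7, Mul(-1, 67))), -1), Pow(983, -1))) = Add(Mul(Rational(-11, 4), Rational(1, 989)), Mul(Pow(Add(4917, Add(7, -67)), -1), Rational(1, 983))) = Add(Rational(-11, 3956), Mul(Pow(Add(4917, -60), -1), Rational(1, 983))) = Add(Rational(-11, 3956), Mul(Pow(4857, -1), Rational(1, 983))) = Add(Rational(-11, 3956), Mul(Rational(1, 4857), Rational(1, 983))) = Add(Rational(-11, 3956), Rational(1, 4774431)) = Rational(-52514785, 18887649036)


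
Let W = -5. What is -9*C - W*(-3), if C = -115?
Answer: 1020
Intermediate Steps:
-9*C - W*(-3) = -9*(-115) - 1*(-5)*(-3) = 1035 + 5*(-3) = 1035 - 15 = 1020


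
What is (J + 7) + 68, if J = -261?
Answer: -186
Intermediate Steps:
(J + 7) + 68 = (-261 + 7) + 68 = -254 + 68 = -186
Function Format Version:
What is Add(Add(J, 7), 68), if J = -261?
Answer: -186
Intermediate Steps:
Add(Add(J, 7), 68) = Add(Add(-261, 7), 68) = Add(-254, 68) = -186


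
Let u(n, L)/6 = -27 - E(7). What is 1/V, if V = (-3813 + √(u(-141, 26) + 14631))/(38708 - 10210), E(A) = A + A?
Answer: -18110479/2420764 - 14249*√14385/7262292 ≈ -7.7166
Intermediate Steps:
E(A) = 2*A
u(n, L) = -246 (u(n, L) = 6*(-27 - 2*7) = 6*(-27 - 1*14) = 6*(-27 - 14) = 6*(-41) = -246)
V = -3813/28498 + √14385/28498 (V = (-3813 + √(-246 + 14631))/(38708 - 10210) = (-3813 + √14385)/28498 = (-3813 + √14385)*(1/28498) = -3813/28498 + √14385/28498 ≈ -0.12959)
1/V = 1/(-3813/28498 + √14385/28498)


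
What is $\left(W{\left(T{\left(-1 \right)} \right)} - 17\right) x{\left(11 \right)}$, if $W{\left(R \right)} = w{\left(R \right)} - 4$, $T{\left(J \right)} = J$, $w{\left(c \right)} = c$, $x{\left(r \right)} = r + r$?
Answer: $-484$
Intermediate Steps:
$x{\left(r \right)} = 2 r$
$W{\left(R \right)} = -4 + R$ ($W{\left(R \right)} = R - 4 = -4 + R$)
$\left(W{\left(T{\left(-1 \right)} \right)} - 17\right) x{\left(11 \right)} = \left(\left(-4 - 1\right) - 17\right) 2 \cdot 11 = \left(-5 - 17\right) 22 = \left(-22\right) 22 = -484$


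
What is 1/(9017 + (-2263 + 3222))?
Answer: 1/9976 ≈ 0.00010024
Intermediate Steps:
1/(9017 + (-2263 + 3222)) = 1/(9017 + 959) = 1/9976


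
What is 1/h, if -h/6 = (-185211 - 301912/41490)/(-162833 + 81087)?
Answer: -40376685/548907593 ≈ -0.073558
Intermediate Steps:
h = -548907593/40376685 (h = -6*(-185211 - 301912/41490)/(-162833 + 81087) = -6*(-185211 - 301912*1/41490)/(-81746) = -6*(-185211 - 150956/20745)*(-1)/81746 = -(-7684706302)*(-1)/(6915*81746) = -6*548907593/242260110 = -548907593/40376685 ≈ -13.595)
1/h = 1/(-548907593/40376685) = -40376685/548907593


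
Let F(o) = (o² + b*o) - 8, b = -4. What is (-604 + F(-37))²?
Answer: 819025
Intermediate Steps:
F(o) = -8 + o² - 4*o (F(o) = (o² - 4*o) - 8 = -8 + o² - 4*o)
(-604 + F(-37))² = (-604 + (-8 + (-37)² - 4*(-37)))² = (-604 + (-8 + 1369 + 148))² = (-604 + 1509)² = 905² = 819025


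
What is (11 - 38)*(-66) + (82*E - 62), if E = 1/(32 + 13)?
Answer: 77482/45 ≈ 1721.8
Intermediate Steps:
E = 1/45 ≈ 0.022222
(11 - 38)*(-66) + (82*E - 62) = (11 - 38)*(-66) + (82*(1/45) - 62) = -27*(-66) + (82/45 - 62) = 1782 - 2708/45 = 77482/45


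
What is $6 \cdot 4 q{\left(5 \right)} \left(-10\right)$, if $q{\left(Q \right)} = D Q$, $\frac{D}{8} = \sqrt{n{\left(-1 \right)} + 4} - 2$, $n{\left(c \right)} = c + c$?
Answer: $19200 - 9600 \sqrt{2} \approx 5623.5$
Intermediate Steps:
$n{\left(c \right)} = 2 c$
$D = -16 + 8 \sqrt{2}$ ($D = 8 \left(\sqrt{2 \left(-1\right) + 4} - 2\right) = 8 \left(\sqrt{-2 + 4} - 2\right) = 8 \left(\sqrt{2} - 2\right) = 8 \left(-2 + \sqrt{2}\right) = -16 + 8 \sqrt{2} \approx -4.6863$)
$q{\left(Q \right)} = Q \left(-16 + 8 \sqrt{2}\right)$ ($q{\left(Q \right)} = \left(-16 + 8 \sqrt{2}\right) Q = Q \left(-16 + 8 \sqrt{2}\right)$)
$6 \cdot 4 q{\left(5 \right)} \left(-10\right) = 6 \cdot 4 \cdot 8 \cdot 5 \left(-2 + \sqrt{2}\right) \left(-10\right) = 24 \left(-80 + 40 \sqrt{2}\right) \left(-10\right) = \left(-1920 + 960 \sqrt{2}\right) \left(-10\right) = 19200 - 9600 \sqrt{2}$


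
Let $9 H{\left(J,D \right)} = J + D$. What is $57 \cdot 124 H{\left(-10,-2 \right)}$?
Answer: $-9424$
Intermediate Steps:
$H{\left(J,D \right)} = \frac{D}{9} + \frac{J}{9}$ ($H{\left(J,D \right)} = \frac{J + D}{9} = \frac{D + J}{9} = \frac{D}{9} + \frac{J}{9}$)
$57 \cdot 124 H{\left(-10,-2 \right)} = 57 \cdot 124 \left(\frac{1}{9} \left(-2\right) + \frac{1}{9} \left(-10\right)\right) = 7068 \left(- \frac{2}{9} - \frac{10}{9}\right) = 7068 \left(- \frac{4}{3}\right) = -9424$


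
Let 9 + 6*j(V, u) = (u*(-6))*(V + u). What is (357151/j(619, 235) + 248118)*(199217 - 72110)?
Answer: 12658539468003444/401383 ≈ 3.1537e+10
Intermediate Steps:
j(V, u) = -3/2 - u*(V + u) (j(V, u) = -3/2 + ((u*(-6))*(V + u))/6 = -3/2 + ((-6*u)*(V + u))/6 = -3/2 + (-6*u*(V + u))/6 = -3/2 - u*(V + u))
(357151/j(619, 235) + 248118)*(199217 - 72110) = (357151/(-3/2 - 1*235² - 1*619*235) + 248118)*(199217 - 72110) = (357151/(-3/2 - 1*55225 - 145465) + 248118)*127107 = (357151/(-3/2 - 55225 - 145465) + 248118)*127107 = (357151/(-401383/2) + 248118)*127107 = (357151*(-2/401383) + 248118)*127107 = (-714302/401383 + 248118)*127107 = (99589632892/401383)*127107 = 12658539468003444/401383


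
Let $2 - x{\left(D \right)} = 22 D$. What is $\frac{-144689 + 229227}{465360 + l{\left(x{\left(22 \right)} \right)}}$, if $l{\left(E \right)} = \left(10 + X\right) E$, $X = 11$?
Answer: $\frac{42269}{227619} \approx 0.1857$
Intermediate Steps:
$x{\left(D \right)} = 2 - 22 D$
$l{\left(E \right)} = 21 E$ ($l{\left(E \right)} = \left(10 + 11\right) E = 21 E$)
$\frac{-144689 + 229227}{465360 + l{\left(x{\left(22 \right)} \right)}} = \frac{-144689 + 229227}{465360 + 21 \left(2 - 484\right)} = \frac{84538}{465360 + 21 \left(2 - 484\right)} = \frac{84538}{465360 + 21 \left(-482\right)} = \frac{84538}{465360 - 10122} = \frac{84538}{455238} = 84538 \cdot \frac{1}{455238} = \frac{42269}{227619}$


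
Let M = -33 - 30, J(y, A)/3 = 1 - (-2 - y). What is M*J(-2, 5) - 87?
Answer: -276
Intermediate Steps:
J(y, A) = 9 + 3*y (J(y, A) = 3*(1 - (-2 - y)) = 3*(1 + (2 + y)) = 3*(3 + y) = 9 + 3*y)
M = -63
M*J(-2, 5) - 87 = -63*(9 + 3*(-2)) - 87 = -63*(9 - 6) - 87 = -63*3 - 87 = -189 - 87 = -276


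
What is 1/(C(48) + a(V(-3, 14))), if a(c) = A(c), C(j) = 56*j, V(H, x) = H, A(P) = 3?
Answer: 1/2691 ≈ 0.00037161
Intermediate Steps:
a(c) = 3
1/(C(48) + a(V(-3, 14))) = 1/(56*48 + 3) = 1/(2688 + 3) = 1/2691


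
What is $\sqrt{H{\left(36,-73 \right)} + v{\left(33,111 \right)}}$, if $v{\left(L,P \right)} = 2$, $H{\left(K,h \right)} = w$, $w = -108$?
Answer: $i \sqrt{106} \approx 10.296 i$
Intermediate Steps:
$H{\left(K,h \right)} = -108$
$\sqrt{H{\left(36,-73 \right)} + v{\left(33,111 \right)}} = \sqrt{-108 + 2} = \sqrt{-106} = i \sqrt{106}$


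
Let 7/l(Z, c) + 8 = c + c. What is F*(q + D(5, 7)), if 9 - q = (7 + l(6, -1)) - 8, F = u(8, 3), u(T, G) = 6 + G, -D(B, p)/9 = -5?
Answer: 5013/10 ≈ 501.30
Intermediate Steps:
l(Z, c) = 7/(-8 + 2*c) (l(Z, c) = 7/(-8 + (c + c)) = 7/(-8 + 2*c))
D(B, p) = 45 (D(B, p) = -9*(-5) = 45)
F = 9 (F = 6 + 3 = 9)
q = 107/10 (q = 9 - ((7 + 7/(2*(-4 - 1))) - 8) = 9 - ((7 + (7/2)/(-5)) - 8) = 9 - ((7 + (7/2)*(-⅕)) - 8) = 9 - ((7 - 7/10) - 8) = 9 - (63/10 - 8) = 9 - 1*(-17/10) = 9 + 17/10 = 107/10 ≈ 10.700)
F*(q + D(5, 7)) = 9*(107/10 + 45) = 9*(557/10) = 5013/10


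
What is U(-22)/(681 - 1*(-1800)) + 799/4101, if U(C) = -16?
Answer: 212967/1130509 ≈ 0.18838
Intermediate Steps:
U(-22)/(681 - 1*(-1800)) + 799/4101 = -16/(681 - 1*(-1800)) + 799/4101 = -16/(681 + 1800) + 799*(1/4101) = -16/2481 + 799/4101 = 212967/1130509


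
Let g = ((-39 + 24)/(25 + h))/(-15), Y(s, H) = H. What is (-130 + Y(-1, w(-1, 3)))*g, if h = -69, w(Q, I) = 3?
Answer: 127/44 ≈ 2.8864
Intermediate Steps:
g = -1/44 (g = ((-39 + 24)/(25 - 69))/(-15) = -15/(-44)*(-1/15) = -15*(-1/44)*(-1/15) = (15/44)*(-1/15) = -1/44 ≈ -0.022727)
(-130 + Y(-1, w(-1, 3)))*g = (-130 + 3)*(-1/44) = -127*(-1/44) = 127/44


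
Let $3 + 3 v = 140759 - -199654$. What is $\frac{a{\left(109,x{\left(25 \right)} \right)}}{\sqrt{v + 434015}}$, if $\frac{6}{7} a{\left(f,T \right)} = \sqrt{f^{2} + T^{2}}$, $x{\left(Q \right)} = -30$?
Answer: $\frac{7 \sqrt{6997405785}}{3284910} \approx 0.17826$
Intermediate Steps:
$v = 113470$ ($v = -1 + \frac{140759 - -199654}{3} = -1 + \frac{140759 + 199654}{3} = -1 + \frac{1}{3} \cdot 340413 = -1 + 113471 = 113470$)
$a{\left(f,T \right)} = \frac{7 \sqrt{T^{2} + f^{2}}}{6}$ ($a{\left(f,T \right)} = \frac{7 \sqrt{f^{2} + T^{2}}}{6} = \frac{7 \sqrt{T^{2} + f^{2}}}{6}$)
$\frac{a{\left(109,x{\left(25 \right)} \right)}}{\sqrt{v + 434015}} = \frac{\frac{7}{6} \sqrt{\left(-30\right)^{2} + 109^{2}}}{\sqrt{113470 + 434015}} = \frac{\frac{7}{6} \sqrt{900 + 11881}}{\sqrt{547485}} = \frac{7 \sqrt{12781}}{6} \frac{\sqrt{547485}}{547485} = \frac{7 \sqrt{6997405785}}{3284910}$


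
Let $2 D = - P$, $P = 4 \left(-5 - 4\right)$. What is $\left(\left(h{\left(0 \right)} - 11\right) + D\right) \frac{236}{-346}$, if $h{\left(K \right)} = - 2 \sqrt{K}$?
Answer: $- \frac{826}{173} \approx -4.7746$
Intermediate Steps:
$P = -36$ ($P = 4 \left(-9\right) = -36$)
$D = 18$ ($D = \frac{\left(-1\right) \left(-36\right)}{2} = \frac{1}{2} \cdot 36 = 18$)
$\left(\left(h{\left(0 \right)} - 11\right) + D\right) \frac{236}{-346} = \left(\left(- 2 \sqrt{0} - 11\right) + 18\right) \frac{236}{-346} = \left(\left(\left(-2\right) 0 - 11\right) + 18\right) 236 \left(- \frac{1}{346}\right) = \left(\left(0 - 11\right) + 18\right) \left(- \frac{118}{173}\right) = \left(-11 + 18\right) \left(- \frac{118}{173}\right) = 7 \left(- \frac{118}{173}\right) = - \frac{826}{173}$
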